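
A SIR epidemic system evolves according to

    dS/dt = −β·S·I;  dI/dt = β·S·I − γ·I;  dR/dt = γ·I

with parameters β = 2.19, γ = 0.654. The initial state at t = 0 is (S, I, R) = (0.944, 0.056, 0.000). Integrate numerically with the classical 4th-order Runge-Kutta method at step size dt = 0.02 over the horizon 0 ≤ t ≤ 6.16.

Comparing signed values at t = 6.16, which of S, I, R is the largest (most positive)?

t=0.000: state=(0.944, 0.056, 0.000)
step 1 (dt=0.02): k1=(-0.116, 0.079, 0.037), k2=(-0.117, 0.080, 0.037), k3=(-0.117, 0.080, 0.037), k4=(-0.119, 0.081, 0.038); state += dt/6·(k1+2k2+2k3+k4)
t=0.020: state=(0.942, 0.058, 0.001)
t=0.040: state=(0.939, 0.059, 0.002)
t=0.060: state=(0.937, 0.061, 0.002)
continuing one RK4 step at a time; state shown every 10 steps (Δt=0.2):
t=0.200: state=(0.918, 0.074, 0.008)
t=0.400: state=(0.884, 0.096, 0.020)
t=0.600: state=(0.843, 0.123, 0.034)
t=0.800: state=(0.793, 0.155, 0.052)
t=1.000: state=(0.736, 0.190, 0.074)
t=1.200: state=(0.671, 0.227, 0.102)
t=1.400: state=(0.603, 0.263, 0.134)
t=1.600: state=(0.534, 0.296, 0.170)
t=1.800: state=(0.466, 0.323, 0.211)
t=2.000: state=(0.402, 0.343, 0.255)
t=2.200: state=(0.345, 0.354, 0.300)
t=2.400: state=(0.295, 0.358, 0.347)
t=2.600: state=(0.253, 0.354, 0.394)
t=2.800: state=(0.217, 0.344, 0.439)
t=3.000: state=(0.187, 0.330, 0.483)
t=3.200: state=(0.163, 0.312, 0.525)
t=3.400: state=(0.142, 0.293, 0.565)
t=3.600: state=(0.126, 0.272, 0.602)
t=3.800: state=(0.112, 0.252, 0.636)
t=4.000: state=(0.101, 0.231, 0.668)
t=4.200: state=(0.092, 0.212, 0.697)
t=4.400: state=(0.084, 0.193, 0.723)
t=4.600: state=(0.077, 0.175, 0.747)
t=4.800: state=(0.072, 0.159, 0.769)
t=5.000: state=(0.067, 0.144, 0.789)
t=5.200: state=(0.063, 0.130, 0.807)
t=5.400: state=(0.060, 0.117, 0.823)
t=5.600: state=(0.057, 0.105, 0.837)
t=5.800: state=(0.055, 0.095, 0.851)
t=6.000: state=(0.053, 0.085, 0.862)
t=6.160: state=(0.051, 0.078, 0.871)
compare at T: S=0.051, I=0.078, R=0.871

largest component: R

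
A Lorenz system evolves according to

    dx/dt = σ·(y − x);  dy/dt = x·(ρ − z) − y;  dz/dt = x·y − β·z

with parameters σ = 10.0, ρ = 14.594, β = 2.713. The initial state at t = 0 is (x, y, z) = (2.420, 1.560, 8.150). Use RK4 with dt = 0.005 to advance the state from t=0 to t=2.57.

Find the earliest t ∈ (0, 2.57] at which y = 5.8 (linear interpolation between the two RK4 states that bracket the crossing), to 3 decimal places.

t=0.000: state=(2.420, 1.560, 8.150)
step 1 (dt=0.005): k1=(-8.600, 14.034, -18.336), k2=(-8.034, 13.971, -18.161), k3=(-8.050, 13.979, -18.160), k4=(-7.499, 13.921, -17.986); state += dt/6·(k1+2k2+2k3+k4)
t=0.005: state=(2.380, 1.630, 8.059)
t=0.010: state=(2.345, 1.699, 7.970)
t=0.015: state=(2.315, 1.768, 7.883)
continuing one RK4 step at a time; state shown every 20 steps (Δt=0.1):
t=0.100: state=(2.392, 2.991, 6.672)
t=0.200: state=(3.454, 4.969, 6.097)
t=0.230: state=(3.950, 5.747, 6.192)
next step: t=0.235: state=(4.041, 5.885, 6.224) — y has crossed 5.8
linear interpolation between t=0.230 (5.74664) and t=0.235 (5.88511) → t≈0.232

t = 0.232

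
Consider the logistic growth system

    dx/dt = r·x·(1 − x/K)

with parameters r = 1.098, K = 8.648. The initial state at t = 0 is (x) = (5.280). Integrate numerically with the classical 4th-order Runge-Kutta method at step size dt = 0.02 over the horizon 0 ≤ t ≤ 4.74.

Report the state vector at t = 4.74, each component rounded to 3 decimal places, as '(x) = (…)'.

(x) = (8.618)

t=0.000: state=(5.280)
step 1 (dt=0.02): k1=(2.258), k2=(2.252), k3=(2.252), k4=(2.247); state += dt/6·(k1+2k2+2k3+k4)
t=0.020: state=(5.325)
t=0.040: state=(5.370)
t=0.060: state=(5.414)
continuing one RK4 step at a time; state shown every 10 steps (Δt=0.2):
t=0.200: state=(5.719)
t=0.400: state=(6.128)
t=0.600: state=(6.502)
t=0.800: state=(6.836)
t=1.000: state=(7.131)
t=1.200: state=(7.386)
t=1.400: state=(7.605)
t=1.600: state=(7.790)
t=1.800: state=(7.946)
t=2.000: state=(8.075)
t=2.200: state=(8.182)
t=2.400: state=(8.270)
t=2.600: state=(8.342)
t=2.800: state=(8.400)
t=3.000: state=(8.448)
t=3.200: state=(8.487)
t=3.400: state=(8.518)
t=3.600: state=(8.543)
t=3.800: state=(8.564)
t=4.000: state=(8.580)
t=4.200: state=(8.594)
t=4.400: state=(8.604)
t=4.600: state=(8.613)
t=4.740: state=(8.618)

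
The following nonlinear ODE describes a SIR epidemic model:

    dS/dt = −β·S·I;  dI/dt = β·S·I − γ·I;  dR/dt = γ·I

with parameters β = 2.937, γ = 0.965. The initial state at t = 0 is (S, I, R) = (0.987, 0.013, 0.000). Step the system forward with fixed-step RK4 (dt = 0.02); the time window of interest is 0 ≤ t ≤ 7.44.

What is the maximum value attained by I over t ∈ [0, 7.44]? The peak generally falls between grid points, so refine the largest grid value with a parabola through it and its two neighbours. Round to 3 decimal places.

max I = 0.310

t=0.000: state=(0.987, 0.013, 0.000)
step 1 (dt=0.02): k1=(-0.038, 0.025, 0.013), k2=(-0.038, 0.026, 0.013), k3=(-0.038, 0.026, 0.013), k4=(-0.039, 0.026, 0.013); state += dt/6·(k1+2k2+2k3+k4)
t=0.020: state=(0.986, 0.014, 0.000)
t=0.040: state=(0.985, 0.014, 0.001)
t=0.060: state=(0.985, 0.015, 0.001)
continuing one RK4 step at a time; state shown every 25 steps (Δt=0.5):
t=0.500: state=(0.956, 0.034, 0.010)
t=1.000: state=(0.883, 0.080, 0.037)
t=1.500: state=(0.741, 0.165, 0.094)
t=2.000: state=(0.540, 0.262, 0.198)
t=2.500: state=(0.352, 0.309, 0.339)
t=3.000: state=(0.225, 0.289, 0.485)
t=3.500: state=(0.153, 0.235, 0.612)
t=4.000: state=(0.113, 0.176, 0.711)
t=4.500: state=(0.091, 0.126, 0.783)
t=5.000: state=(0.078, 0.088, 0.834)
t=5.500: state=(0.070, 0.060, 0.870)
t=6.000: state=(0.065, 0.041, 0.894)
t=6.500: state=(0.062, 0.028, 0.910)
t=7.000: state=(0.060, 0.019, 0.921)
t=7.440: state=(0.059, 0.013, 0.928)
largest grid value and its neighbours: I(2.560)=0.31000, I(2.580)=0.31003, I(2.600)=0.30995
parabola through these three points peaks at t≈2.576 with I≈0.31003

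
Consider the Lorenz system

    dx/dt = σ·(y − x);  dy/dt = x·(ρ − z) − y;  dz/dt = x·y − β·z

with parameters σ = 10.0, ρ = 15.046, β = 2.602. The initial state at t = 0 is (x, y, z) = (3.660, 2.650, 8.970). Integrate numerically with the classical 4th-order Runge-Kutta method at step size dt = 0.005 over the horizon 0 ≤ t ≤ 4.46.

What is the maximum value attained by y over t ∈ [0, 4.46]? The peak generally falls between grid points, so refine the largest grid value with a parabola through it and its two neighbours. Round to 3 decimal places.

t=0.000: state=(3.660, 2.650, 8.970)
step 1 (dt=0.005): k1=(-10.100, 19.588, -13.641), k2=(-9.358, 19.510, -13.441), k3=(-9.378, 19.519, -13.438), k4=(-8.655, 19.448, -13.238); state += dt/6·(k1+2k2+2k3+k4)
t=0.005: state=(3.613, 2.748, 8.903)
t=0.010: state=(3.573, 2.845, 8.838)
t=0.015: state=(3.540, 2.941, 8.774)
continuing one RK4 step at a time; state shown every 40 steps (Δt=0.2):
t=0.200: state=(5.171, 7.067, 8.511)
t=0.400: state=(8.978, 9.714, 15.940)
t=0.600: state=(6.032, 3.593, 17.573)
t=0.800: state=(3.227, 2.911, 12.289)
t=1.000: state=(4.123, 5.250, 9.497)
t=1.200: state=(7.298, 8.951, 12.401)
t=1.400: state=(7.758, 6.287, 17.737)
t=1.600: state=(4.468, 3.404, 14.558)
t=1.800: state=(4.055, 4.590, 11.031)
t=2.000: state=(6.174, 7.574, 11.496)
t=2.200: state=(7.855, 7.588, 16.203)
t=2.400: state=(5.607, 4.327, 15.703)
t=2.600: state=(4.376, 4.457, 12.375)
t=2.800: state=(5.617, 6.646, 11.627)
t=3.000: state=(7.396, 7.725, 14.838)
t=3.200: state=(6.316, 5.249, 15.951)
t=3.400: state=(4.824, 4.593, 13.374)
t=3.600: state=(5.390, 6.093, 12.072)
t=3.800: state=(6.904, 7.426, 14.007)
t=4.000: state=(6.630, 5.918, 15.703)
t=4.200: state=(5.261, 4.863, 14.035)
t=4.400: state=(5.348, 5.784, 12.571)
t=4.460: state=(5.658, 6.243, 12.593)
largest grid value and its neighbours: y(0.350)=10.08773, y(0.355)=10.09623, y(0.360)=10.09490
parabola through these three points peaks at t≈0.357 with y≈10.09689

max y = 10.097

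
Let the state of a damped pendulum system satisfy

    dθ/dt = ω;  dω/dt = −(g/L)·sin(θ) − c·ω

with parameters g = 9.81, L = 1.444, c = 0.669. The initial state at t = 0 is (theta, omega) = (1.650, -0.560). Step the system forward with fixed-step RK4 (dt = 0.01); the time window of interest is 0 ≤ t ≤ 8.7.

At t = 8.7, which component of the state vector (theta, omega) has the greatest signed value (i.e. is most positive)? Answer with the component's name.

t=0.000: state=(1.650, -0.560)
step 1 (dt=0.01): k1=(-0.560, -6.398), k2=(-0.592, -6.378), k3=(-0.592, -6.378), k4=(-0.624, -6.358); state += dt/6·(k1+2k2+2k3+k4)
t=0.010: state=(1.644, -0.624)
t=0.020: state=(1.638, -0.687)
t=0.030: state=(1.630, -0.750)
continuing one RK4 step at a time; state shown every 50 steps (Δt=0.5):
t=0.500: state=(0.675, -3.016)
t=1.000: state=(-0.718, -1.853)
t=1.500: state=(-0.908, 0.996)
t=2.000: state=(-0.029, 2.019)
t=2.500: state=(0.631, 0.363)
t=3.000: state=(0.352, -1.247)
t=3.500: state=(-0.273, -0.911)
t=4.000: state=(-0.385, 0.444)
t=4.500: state=(0.007, 0.876)
t=5.000: state=(0.279, 0.100)
t=5.500: state=(0.128, -0.579)
t=6.000: state=(-0.139, -0.346)
t=6.500: state=(-0.157, 0.251)
t=7.000: state=(0.026, 0.366)
t=7.500: state=(0.124, -0.009)
t=8.000: state=(0.039, -0.266)
t=8.500: state=(-0.071, -0.118)
t=8.700: state=(-0.083, -0.003)
compare at T: theta=-0.083, omega=-0.003

largest component: omega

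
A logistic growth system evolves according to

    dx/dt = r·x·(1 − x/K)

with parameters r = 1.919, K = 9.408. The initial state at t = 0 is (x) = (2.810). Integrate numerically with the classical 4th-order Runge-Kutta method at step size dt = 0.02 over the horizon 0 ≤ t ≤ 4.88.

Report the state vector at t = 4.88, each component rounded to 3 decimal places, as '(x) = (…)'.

(x) = (9.406)

t=0.000: state=(2.810)
step 1 (dt=0.02): k1=(3.782), k2=(3.811), k3=(3.811), k4=(3.839); state += dt/6·(k1+2k2+2k3+k4)
t=0.020: state=(2.886)
t=0.040: state=(2.964)
t=0.060: state=(3.042)
continuing one RK4 step at a time; state shown every 10 steps (Δt=0.2):
t=0.200: state=(3.619)
t=0.400: state=(4.502)
t=0.600: state=(5.399)
t=0.800: state=(6.248)
t=1.000: state=(6.997)
t=1.200: state=(7.619)
t=1.400: state=(8.111)
t=1.600: state=(8.484)
t=1.800: state=(8.758)
t=2.000: state=(8.955)
t=2.200: state=(9.095)
t=2.400: state=(9.192)
t=2.600: state=(9.260)
t=2.800: state=(9.307)
t=3.000: state=(9.339)
t=3.200: state=(9.361)
t=3.400: state=(9.376)
t=3.600: state=(9.386)
t=3.800: state=(9.393)
t=4.000: state=(9.398)
t=4.200: state=(9.401)
t=4.400: state=(9.403)
t=4.600: state=(9.405)
t=4.800: state=(9.406)
t=4.880: state=(9.406)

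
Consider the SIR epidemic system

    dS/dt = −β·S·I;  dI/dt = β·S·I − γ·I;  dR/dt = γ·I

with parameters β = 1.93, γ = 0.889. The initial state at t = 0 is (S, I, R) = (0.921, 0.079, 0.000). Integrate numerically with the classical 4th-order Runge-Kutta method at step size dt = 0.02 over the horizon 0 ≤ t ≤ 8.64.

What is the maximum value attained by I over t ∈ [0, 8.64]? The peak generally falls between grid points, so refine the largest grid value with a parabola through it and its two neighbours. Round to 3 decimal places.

max I = 0.220

t=0.000: state=(0.921, 0.079, 0.000)
step 1 (dt=0.02): k1=(-0.140, 0.070, 0.070), k2=(-0.141, 0.071, 0.071), k3=(-0.141, 0.071, 0.071), k4=(-0.142, 0.071, 0.071); state += dt/6·(k1+2k2+2k3+k4)
t=0.020: state=(0.918, 0.080, 0.001)
t=0.040: state=(0.915, 0.082, 0.003)
t=0.060: state=(0.912, 0.083, 0.004)
continuing one RK4 step at a time; state shown every 25 steps (Δt=0.5):
t=0.500: state=(0.838, 0.119, 0.044)
t=1.000: state=(0.732, 0.162, 0.106)
t=1.500: state=(0.614, 0.199, 0.187)
t=2.000: state=(0.501, 0.219, 0.281)
t=2.500: state=(0.405, 0.217, 0.378)
t=3.000: state=(0.332, 0.198, 0.471)
t=3.500: state=(0.278, 0.170, 0.553)
t=4.000: state=(0.239, 0.140, 0.621)
t=4.500: state=(0.212, 0.111, 0.677)
t=5.000: state=(0.193, 0.087, 0.721)
t=5.500: state=(0.179, 0.066, 0.755)
t=6.000: state=(0.169, 0.050, 0.780)
t=6.500: state=(0.162, 0.038, 0.800)
t=7.000: state=(0.157, 0.028, 0.815)
t=7.500: state=(0.153, 0.021, 0.825)
t=8.000: state=(0.151, 0.016, 0.834)
t=8.500: state=(0.149, 0.012, 0.840)
t=8.640: state=(0.148, 0.011, 0.841)
largest grid value and its neighbours: I(2.180)=0.22021, I(2.200)=0.22022, I(2.220)=0.22020
parabola through these three points peaks at t≈2.198 with I≈0.22022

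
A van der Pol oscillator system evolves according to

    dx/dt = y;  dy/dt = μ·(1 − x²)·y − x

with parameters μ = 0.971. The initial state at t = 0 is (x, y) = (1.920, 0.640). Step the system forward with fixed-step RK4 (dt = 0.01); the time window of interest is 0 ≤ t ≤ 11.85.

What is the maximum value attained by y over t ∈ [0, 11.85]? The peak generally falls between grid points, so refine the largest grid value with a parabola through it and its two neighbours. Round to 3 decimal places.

max y = 2.649

t=0.000: state=(1.920, 0.640)
step 1 (dt=0.01): k1=(0.640, -3.589), k2=(0.622, -3.553), k3=(0.622, -3.553), k4=(0.604, -3.517); state += dt/6·(k1+2k2+2k3+k4)
t=0.010: state=(1.926, 0.604)
t=0.020: state=(1.932, 0.570)
t=0.030: state=(1.938, 0.536)
continuing one RK4 step at a time; state shown every 50 steps (Δt=0.5):
t=0.500: state=(1.931, -0.372)
t=1.000: state=(1.658, -0.685)
t=1.500: state=(1.249, -0.970)
t=2.000: state=(0.648, -1.497)
t=2.500: state=(-0.327, -2.445)
t=3.000: state=(-1.563, -1.937)
t=3.500: state=(-2.007, -0.056)
t=4.000: state=(-1.858, 0.526)
t=4.500: state=(-1.530, 0.780)
t=5.000: state=(-1.063, 1.119)
t=5.500: state=(-0.354, 1.801)
t=6.000: state=(0.789, 2.648)
t=6.500: state=(1.839, 1.123)
t=7.000: state=(1.988, -0.247)
t=7.500: state=(1.755, -0.623)
t=8.000: state=(1.381, -0.879)
t=8.500: state=(0.847, -1.308)
t=9.000: state=(-0.000, -2.163)
t=9.500: state=(-1.251, -2.439)
t=10.000: state=(-1.975, -0.432)
t=10.500: state=(-1.926, 0.428)
t=11.000: state=(-1.636, 0.710)
t=11.500: state=(-1.214, 1.000)
t=11.850: state=(-0.809, 1.343)
largest grid value and its neighbours: y(6.000)=2.64780, y(6.010)=2.64896, y(6.020)=2.64874
parabola through these three points peaks at t≈6.013 with y≈2.64904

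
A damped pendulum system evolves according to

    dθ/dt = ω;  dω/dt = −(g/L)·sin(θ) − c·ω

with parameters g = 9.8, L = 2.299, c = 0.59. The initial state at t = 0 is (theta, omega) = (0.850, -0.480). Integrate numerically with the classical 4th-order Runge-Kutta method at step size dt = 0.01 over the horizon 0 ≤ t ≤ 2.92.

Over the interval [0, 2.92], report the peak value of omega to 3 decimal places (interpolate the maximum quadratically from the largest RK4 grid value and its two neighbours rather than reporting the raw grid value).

max omega = 0.907

t=0.000: state=(0.850, -0.480)
step 1 (dt=0.01): k1=(-0.480, -2.919), k2=(-0.495, -2.904), k3=(-0.495, -2.904), k4=(-0.509, -2.888); state += dt/6·(k1+2k2+2k3+k4)
t=0.010: state=(0.845, -0.509)
t=0.020: state=(0.840, -0.538)
t=0.030: state=(0.834, -0.566)
continuing one RK4 step at a time; state shown every 10 steps (Δt=0.1):
t=0.100: state=(0.788, -0.755)
t=0.200: state=(0.700, -0.993)
t=0.300: state=(0.591, -1.185)
t=0.400: state=(0.465, -1.326)
t=0.500: state=(0.328, -1.410)
t=0.600: state=(0.185, -1.433)
t=0.700: state=(0.043, -1.398)
t=0.800: state=(-0.093, -1.307)
t=0.900: state=(-0.217, -1.168)
t=1.000: state=(-0.325, -0.989)
t=1.100: state=(-0.414, -0.782)
t=1.200: state=(-0.481, -0.558)
t=1.300: state=(-0.525, -0.325)
t=1.400: state=(-0.546, -0.095)
t=1.500: state=(-0.544, 0.126)
t=1.600: state=(-0.521, 0.330)
t=1.700: state=(-0.479, 0.510)
t=1.800: state=(-0.420, 0.661)
t=1.900: state=(-0.348, 0.778)
t=2.000: state=(-0.266, 0.859)
t=2.100: state=(-0.178, 0.901)
t=2.200: state=(-0.087, 0.904)
t=2.300: state=(0.002, 0.869)
t=2.400: state=(0.086, 0.801)
t=2.500: state=(0.161, 0.704)
t=2.600: state=(0.226, 0.583)
t=2.700: state=(0.277, 0.446)
t=2.800: state=(0.314, 0.300)
t=2.900: state=(0.337, 0.149)
t=2.920: state=(0.340, 0.120)
largest grid value and its neighbours: omega(2.150)=0.90689, omega(2.160)=0.90698, omega(2.170)=0.90668
parabola through these three points peaks at t≈2.157 with omega≈0.90699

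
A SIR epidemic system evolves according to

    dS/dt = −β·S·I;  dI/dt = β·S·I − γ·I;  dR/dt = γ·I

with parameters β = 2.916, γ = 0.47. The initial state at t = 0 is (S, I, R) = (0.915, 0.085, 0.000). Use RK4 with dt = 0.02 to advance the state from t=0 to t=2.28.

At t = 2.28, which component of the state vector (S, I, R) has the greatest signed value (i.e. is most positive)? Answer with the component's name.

largest component: I

t=0.000: state=(0.915, 0.085, 0.000)
step 1 (dt=0.02): k1=(-0.227, 0.187, 0.040), k2=(-0.231, 0.190, 0.041), k3=(-0.231, 0.190, 0.041), k4=(-0.236, 0.194, 0.042); state += dt/6·(k1+2k2+2k3+k4)
t=0.020: state=(0.910, 0.089, 0.001)
t=0.040: state=(0.906, 0.093, 0.002)
t=0.060: state=(0.901, 0.097, 0.003)
continuing one RK4 step at a time; state shown every 5 steps (Δt=0.1):
t=0.100: state=(0.890, 0.106, 0.004)
t=0.200: state=(0.860, 0.130, 0.010)
t=0.300: state=(0.825, 0.159, 0.017)
t=0.400: state=(0.784, 0.191, 0.025)
t=0.500: state=(0.737, 0.228, 0.035)
t=0.600: state=(0.686, 0.268, 0.046)
t=0.700: state=(0.631, 0.309, 0.060)
t=0.800: state=(0.573, 0.352, 0.075)
t=0.900: state=(0.514, 0.393, 0.093)
t=1.000: state=(0.456, 0.432, 0.112)
t=1.100: state=(0.400, 0.467, 0.134)
t=1.200: state=(0.347, 0.497, 0.156)
t=1.300: state=(0.299, 0.521, 0.180)
t=1.400: state=(0.256, 0.539, 0.205)
t=1.500: state=(0.219, 0.551, 0.231)
t=1.600: state=(0.186, 0.557, 0.257)
t=1.700: state=(0.158, 0.559, 0.283)
t=1.800: state=(0.134, 0.556, 0.309)
t=1.900: state=(0.114, 0.550, 0.335)
t=2.000: state=(0.097, 0.542, 0.361)
t=2.100: state=(0.083, 0.531, 0.386)
t=2.200: state=(0.072, 0.518, 0.411)
t=2.280: state=(0.064, 0.506, 0.430)
compare at T: S=0.064, I=0.506, R=0.430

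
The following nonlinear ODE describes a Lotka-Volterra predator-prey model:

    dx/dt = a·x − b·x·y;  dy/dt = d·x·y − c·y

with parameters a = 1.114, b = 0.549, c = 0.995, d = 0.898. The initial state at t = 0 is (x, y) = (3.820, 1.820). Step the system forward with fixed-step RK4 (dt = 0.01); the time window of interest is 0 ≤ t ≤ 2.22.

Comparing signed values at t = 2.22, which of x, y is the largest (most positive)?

largest component: y

t=0.000: state=(3.820, 1.820)
step 1 (dt=0.01): k1=(0.439, 4.432), k2=(0.392, 4.490), k3=(0.392, 4.490), k4=(0.345, 4.548); state += dt/6·(k1+2k2+2k3+k4)
t=0.010: state=(3.824, 1.865)
t=0.020: state=(3.827, 1.911)
t=0.030: state=(3.829, 1.958)
continuing one RK4 step at a time; state shown every 10 steps (Δt=0.1):
t=0.100: state=(3.813, 2.323)
t=0.200: state=(3.690, 2.948)
t=0.300: state=(3.440, 3.680)
t=0.400: state=(3.076, 4.467)
t=0.500: state=(2.634, 5.227)
t=0.600: state=(2.169, 5.871)
t=0.700: state=(1.733, 6.330)
t=0.800: state=(1.358, 6.581)
t=0.900: state=(1.055, 6.636)
t=1.000: state=(0.821, 6.532)
t=1.100: state=(0.645, 6.314)
t=1.200: state=(0.514, 6.019)
t=1.300: state=(0.417, 5.680)
t=1.400: state=(0.344, 5.320)
t=1.500: state=(0.290, 4.955)
t=1.600: state=(0.250, 4.595)
t=1.700: state=(0.219, 4.248)
t=1.800: state=(0.196, 3.918)
t=1.900: state=(0.178, 3.607)
t=2.000: state=(0.164, 3.316)
t=2.100: state=(0.154, 3.045)
t=2.200: state=(0.147, 2.794)
t=2.220: state=(0.146, 2.746)
compare at T: x=0.146, y=2.746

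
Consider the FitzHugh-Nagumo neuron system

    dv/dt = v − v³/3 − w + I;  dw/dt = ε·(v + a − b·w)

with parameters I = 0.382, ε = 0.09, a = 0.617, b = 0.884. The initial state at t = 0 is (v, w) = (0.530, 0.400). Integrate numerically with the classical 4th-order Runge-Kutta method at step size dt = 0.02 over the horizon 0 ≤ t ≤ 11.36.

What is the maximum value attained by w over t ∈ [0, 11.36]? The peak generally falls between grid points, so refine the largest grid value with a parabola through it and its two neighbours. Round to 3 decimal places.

max w = 1.268

t=0.000: state=(0.530, 0.400)
step 1 (dt=0.02): k1=(0.462, 0.071), k2=(0.465, 0.072), k3=(0.465, 0.072), k4=(0.468, 0.072); state += dt/6·(k1+2k2+2k3+k4)
t=0.020: state=(0.539, 0.401)
t=0.040: state=(0.549, 0.403)
t=0.060: state=(0.558, 0.404)
continuing one RK4 step at a time; state shown every 25 steps (Δt=0.5):
t=0.500: state=(0.790, 0.441)
t=1.000: state=(1.077, 0.492)
t=1.500: state=(1.315, 0.553)
t=2.000: state=(1.457, 0.620)
t=2.500: state=(1.514, 0.689)
t=3.000: state=(1.518, 0.756)
t=3.500: state=(1.497, 0.821)
t=4.000: state=(1.462, 0.881)
t=4.500: state=(1.420, 0.938)
t=5.000: state=(1.373, 0.990)
t=5.500: state=(1.322, 1.038)
t=6.000: state=(1.268, 1.082)
t=6.500: state=(1.210, 1.122)
t=7.000: state=(1.148, 1.157)
t=7.500: state=(1.079, 1.188)
t=8.000: state=(1.001, 1.215)
t=8.500: state=(0.911, 1.237)
t=9.000: state=(0.802, 1.254)
t=9.500: state=(0.664, 1.265)
t=10.000: state=(0.477, 1.268)
t=10.500: state=(0.201, 1.261)
t=11.000: state=(-0.233, 1.239)
t=11.360: state=(-0.685, 1.209)
largest grid value and its neighbours: w(9.920)=1.26802, w(9.940)=1.26803, w(9.960)=1.26802
parabola through these three points peaks at t≈9.938 with w≈1.26803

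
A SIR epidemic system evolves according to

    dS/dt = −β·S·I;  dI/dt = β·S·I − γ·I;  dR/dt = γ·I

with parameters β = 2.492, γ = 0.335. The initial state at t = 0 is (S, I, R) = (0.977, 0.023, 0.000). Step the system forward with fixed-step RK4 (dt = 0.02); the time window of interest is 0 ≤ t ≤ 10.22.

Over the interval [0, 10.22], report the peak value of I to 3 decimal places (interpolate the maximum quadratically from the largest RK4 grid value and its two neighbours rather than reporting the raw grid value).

max I = 0.599

t=0.000: state=(0.977, 0.023, 0.000)
step 1 (dt=0.02): k1=(-0.056, 0.048, 0.008), k2=(-0.057, 0.049, 0.008), k3=(-0.057, 0.049, 0.008), k4=(-0.058, 0.050, 0.008); state += dt/6·(k1+2k2+2k3+k4)
t=0.020: state=(0.976, 0.024, 0.000)
t=0.040: state=(0.975, 0.025, 0.000)
t=0.060: state=(0.973, 0.026, 0.000)
continuing one RK4 step at a time; state shown every 25 steps (Δt=0.5):
t=0.500: state=(0.929, 0.064, 0.007)
t=1.000: state=(0.813, 0.162, 0.025)
t=1.500: state=(0.601, 0.334, 0.065)
t=2.000: state=(0.353, 0.510, 0.137)
t=2.500: state=(0.176, 0.594, 0.231)
t=3.000: state=(0.084, 0.586, 0.331)
t=3.500: state=(0.041, 0.534, 0.425)
t=4.000: state=(0.022, 0.469, 0.509)
t=4.500: state=(0.013, 0.405, 0.582)
t=5.000: state=(0.008, 0.347, 0.645)
t=5.500: state=(0.005, 0.296, 0.699)
t=6.000: state=(0.004, 0.252, 0.744)
t=6.500: state=(0.003, 0.214, 0.783)
t=7.000: state=(0.002, 0.181, 0.816)
t=7.500: state=(0.002, 0.154, 0.844)
t=8.000: state=(0.002, 0.130, 0.868)
t=8.500: state=(0.001, 0.110, 0.888)
t=9.000: state=(0.001, 0.094, 0.905)
t=9.500: state=(0.001, 0.079, 0.920)
t=10.000: state=(0.001, 0.067, 0.932)
t=10.220: state=(0.001, 0.062, 0.937)
largest grid value and its neighbours: I(2.660)=0.59888, I(2.680)=0.59894, I(2.700)=0.59887
parabola through these three points peaks at t≈2.679 with I≈0.59894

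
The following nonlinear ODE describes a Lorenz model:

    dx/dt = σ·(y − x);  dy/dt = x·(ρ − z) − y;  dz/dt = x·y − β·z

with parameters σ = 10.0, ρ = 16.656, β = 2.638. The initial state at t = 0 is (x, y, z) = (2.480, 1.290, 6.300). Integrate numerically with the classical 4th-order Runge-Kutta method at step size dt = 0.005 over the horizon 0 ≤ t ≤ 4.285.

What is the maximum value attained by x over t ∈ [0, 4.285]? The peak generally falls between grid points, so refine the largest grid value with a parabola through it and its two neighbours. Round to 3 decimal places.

max x = 11.401

t=0.000: state=(2.480, 1.290, 6.300)
step 1 (dt=0.005): k1=(-11.900, 24.393, -13.420), k2=(-10.993, 24.106, -13.221), k3=(-11.023, 24.129, -13.221), k4=(-10.142, 23.862, -13.024); state += dt/6·(k1+2k2+2k3+k4)
t=0.005: state=(2.425, 1.411, 6.234)
t=0.010: state=(2.378, 1.529, 6.170)
t=0.015: state=(2.340, 1.645, 6.107)
continuing one RK4 step at a time; state shown every 40 steps (Δt=0.2):
t=0.200: state=(4.337, 6.851, 5.686)
t=0.400: state=(11.013, 13.065, 17.970)
t=0.600: state=(5.671, 1.343, 20.683)
t=0.800: state=(1.334, 0.825, 12.493)
t=1.000: state=(1.644, 2.332, 7.690)
t=1.200: state=(4.575, 7.090, 6.763)
t=1.400: state=(10.681, 12.309, 18.125)
t=1.600: state=(5.741, 1.860, 20.247)
t=1.800: state=(1.833, 1.437, 12.531)
t=2.000: state=(2.565, 3.620, 8.172)
t=2.200: state=(6.556, 9.543, 9.572)
t=2.400: state=(10.165, 8.702, 21.407)
t=2.600: state=(4.091, 1.771, 17.360)
t=2.800: state=(2.449, 2.728, 11.116)
t=3.000: state=(4.595, 6.528, 9.001)
t=3.200: state=(9.352, 11.039, 16.303)
t=3.400: state=(6.853, 3.821, 20.093)
t=3.600: state=(3.163, 2.677, 13.717)
t=3.800: state=(4.067, 5.354, 10.168)
t=4.000: state=(7.947, 10.050, 13.735)
t=4.200: state=(8.193, 6.042, 20.218)
t=4.285: state=(6.148, 3.786, 18.764)
largest grid value and its neighbours: x(0.430)=11.38882, x(0.435)=11.40057, x(0.440)=11.39676
parabola through these three points peaks at t≈0.436 with x≈11.40108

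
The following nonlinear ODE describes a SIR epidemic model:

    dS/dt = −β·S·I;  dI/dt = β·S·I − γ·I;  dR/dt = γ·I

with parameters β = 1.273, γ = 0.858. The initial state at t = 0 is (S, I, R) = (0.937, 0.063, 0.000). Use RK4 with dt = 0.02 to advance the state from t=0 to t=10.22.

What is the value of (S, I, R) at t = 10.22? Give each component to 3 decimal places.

t=0.000: state=(0.937, 0.063, 0.000)
step 1 (dt=0.02): k1=(-0.075, 0.021, 0.054), k2=(-0.075, 0.021, 0.054), k3=(-0.075, 0.021, 0.054), k4=(-0.076, 0.021, 0.054); state += dt/6·(k1+2k2+2k3+k4)
t=0.020: state=(0.935, 0.063, 0.001)
t=0.040: state=(0.934, 0.064, 0.002)
t=0.060: state=(0.932, 0.064, 0.003)
continuing one RK4 step at a time; state shown every 25 steps (Δt=0.5):
t=0.500: state=(0.897, 0.074, 0.029)
t=1.000: state=(0.853, 0.084, 0.063)
t=1.500: state=(0.807, 0.092, 0.101)
t=2.000: state=(0.759, 0.099, 0.142)
t=2.500: state=(0.712, 0.103, 0.185)
t=3.000: state=(0.666, 0.104, 0.230)
t=3.500: state=(0.624, 0.102, 0.274)
t=4.000: state=(0.585, 0.098, 0.317)
t=4.500: state=(0.551, 0.091, 0.358)
t=5.000: state=(0.521, 0.084, 0.395)
t=5.500: state=(0.496, 0.075, 0.429)
t=6.000: state=(0.474, 0.067, 0.460)
t=6.500: state=(0.455, 0.058, 0.486)
t=7.000: state=(0.440, 0.050, 0.510)
t=7.500: state=(0.427, 0.043, 0.530)
t=8.000: state=(0.416, 0.037, 0.547)
t=8.500: state=(0.407, 0.031, 0.561)
t=9.000: state=(0.400, 0.026, 0.574)
t=9.500: state=(0.394, 0.022, 0.584)
t=10.000: state=(0.389, 0.018, 0.593)
t=10.220: state=(0.387, 0.017, 0.596)

(S, I, R) = (0.387, 0.017, 0.596)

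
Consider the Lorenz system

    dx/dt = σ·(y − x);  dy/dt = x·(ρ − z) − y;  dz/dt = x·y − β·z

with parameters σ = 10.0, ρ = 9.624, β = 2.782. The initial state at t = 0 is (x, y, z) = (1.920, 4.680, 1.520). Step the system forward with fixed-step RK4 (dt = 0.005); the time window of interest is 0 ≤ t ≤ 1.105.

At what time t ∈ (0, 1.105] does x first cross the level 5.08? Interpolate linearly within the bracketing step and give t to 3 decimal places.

t=0.000: state=(1.920, 4.680, 1.520)
step 1 (dt=0.005): k1=(27.600, 10.880, 4.757), k2=(27.182, 11.388, 5.101), k3=(27.205, 11.377, 5.096), k4=(26.809, 11.873, 5.440); state += dt/6·(k1+2k2+2k3+k4)
t=0.005: state=(2.056, 4.737, 1.545)
t=0.010: state=(2.188, 4.799, 1.574)
t=0.015: state=(2.317, 4.865, 1.607)
continuing one RK4 step at a time; state shown every 10 steps (Δt=0.05):
t=0.050: state=(3.155, 5.440, 1.931)
t=0.100: state=(4.273, 6.501, 2.723)
t=0.135: state=(5.059, 7.320, 3.550)
next step: t=0.140: state=(5.172, 7.437, 3.688) — x has crossed 5.08
linear interpolation between t=0.135 (5.05896) and t=0.140 (5.17211) → t≈0.136

t = 0.136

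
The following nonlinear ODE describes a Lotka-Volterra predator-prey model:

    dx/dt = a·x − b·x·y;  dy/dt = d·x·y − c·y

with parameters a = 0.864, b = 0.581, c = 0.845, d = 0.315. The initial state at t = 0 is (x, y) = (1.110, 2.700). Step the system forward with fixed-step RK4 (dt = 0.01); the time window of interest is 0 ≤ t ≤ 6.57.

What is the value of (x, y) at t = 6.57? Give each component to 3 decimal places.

(x, y) = (4.821, 2.961)

t=0.000: state=(1.110, 2.700)
step 1 (dt=0.01): k1=(-0.782, -1.337), k2=(-0.775, -1.337), k3=(-0.775, -1.337), k4=(-0.768, -1.337); state += dt/6·(k1+2k2+2k3+k4)
t=0.010: state=(1.102, 2.687)
t=0.020: state=(1.095, 2.673)
t=0.030: state=(1.087, 2.660)
continuing one RK4 step at a time; state shown every 25 steps (Δt=0.25):
t=0.250: state=(0.953, 2.370)
t=0.500: state=(0.858, 2.060)
t=0.750: state=(0.806, 1.780)
t=1.000: state=(0.787, 1.534)
t=1.250: state=(0.794, 1.321)
t=1.500: state=(0.824, 1.140)
t=1.750: state=(0.877, 0.987)
t=2.000: state=(0.952, 0.858)
t=2.250: state=(1.052, 0.752)
t=2.500: state=(1.178, 0.664)
t=2.750: state=(1.335, 0.594)
t=3.000: state=(1.526, 0.538)
t=3.250: state=(1.757, 0.495)
t=3.500: state=(2.034, 0.465)
t=3.750: state=(2.363, 0.448)
t=4.000: state=(2.749, 0.443)
t=4.250: state=(3.198, 0.453)
t=4.500: state=(3.709, 0.481)
t=4.750: state=(4.278, 0.534)
t=5.000: state=(4.885, 0.620)
t=5.250: state=(5.491, 0.755)
t=5.500: state=(6.022, 0.962)
t=5.750: state=(6.363, 1.271)
t=6.000: state=(6.373, 1.704)
t=6.250: state=(5.943, 2.247)
t=6.500: state=(5.104, 2.816)
t=6.570: state=(4.821, 2.961)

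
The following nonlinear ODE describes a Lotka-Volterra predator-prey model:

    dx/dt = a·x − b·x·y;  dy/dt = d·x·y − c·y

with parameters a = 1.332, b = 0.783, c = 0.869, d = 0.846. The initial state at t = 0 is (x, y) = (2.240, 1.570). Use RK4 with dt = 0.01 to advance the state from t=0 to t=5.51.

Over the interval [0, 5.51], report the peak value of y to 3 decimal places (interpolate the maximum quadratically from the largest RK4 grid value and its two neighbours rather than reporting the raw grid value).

max y = 3.256

t=0.000: state=(2.240, 1.570)
step 1 (dt=0.01): k1=(0.230, 1.611), k2=(0.216, 1.621), k3=(0.216, 1.621), k4=(0.202, 1.630); state += dt/6·(k1+2k2+2k3+k4)
t=0.010: state=(2.242, 1.586)
t=0.020: state=(2.244, 1.603)
t=0.030: state=(2.246, 1.619)
continuing one RK4 step at a time; state shown every 20 steps (Δt=0.2):
t=0.200: state=(2.225, 1.929)
t=0.400: state=(2.080, 2.337)
t=0.600: state=(1.824, 2.737)
t=0.800: state=(1.511, 3.051)
t=1.000: state=(1.204, 3.225)
t=1.200: state=(0.945, 3.248)
t=1.400: state=(0.746, 3.147)
t=1.600: state=(0.603, 2.963)
t=1.800: state=(0.504, 2.733)
t=2.000: state=(0.437, 2.487)
t=2.200: state=(0.394, 2.242)
t=2.400: state=(0.369, 2.009)
t=2.600: state=(0.357, 1.795)
t=2.800: state=(0.358, 1.603)
t=3.000: state=(0.368, 1.432)
t=3.200: state=(0.389, 1.283)
t=3.400: state=(0.419, 1.155)
t=3.600: state=(0.461, 1.045)
t=3.800: state=(0.514, 0.954)
t=4.000: state=(0.582, 0.879)
t=4.200: state=(0.665, 0.821)
t=4.400: state=(0.766, 0.779)
t=4.600: state=(0.887, 0.752)
t=4.800: state=(1.030, 0.743)
t=5.000: state=(1.196, 0.754)
t=5.200: state=(1.384, 0.788)
t=5.400: state=(1.589, 0.852)
t=5.510: state=(1.706, 0.902)
largest grid value and its neighbours: y(1.120)=3.25572, y(1.130)=3.25594, y(1.140)=3.25581
parabola through these three points peaks at t≈1.131 with y≈3.25594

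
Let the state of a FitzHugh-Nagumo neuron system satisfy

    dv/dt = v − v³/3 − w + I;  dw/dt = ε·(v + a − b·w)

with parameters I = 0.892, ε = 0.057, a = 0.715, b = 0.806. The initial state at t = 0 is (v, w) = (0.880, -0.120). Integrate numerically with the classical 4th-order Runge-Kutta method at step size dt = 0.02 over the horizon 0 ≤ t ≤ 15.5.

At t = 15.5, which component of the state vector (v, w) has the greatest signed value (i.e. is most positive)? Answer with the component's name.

t=0.000: state=(0.880, -0.120)
step 1 (dt=0.02): k1=(1.665, 0.096), k2=(1.667, 0.097), k3=(1.667, 0.097), k4=(1.669, 0.098); state += dt/6·(k1+2k2+2k3+k4)
t=0.020: state=(0.913, -0.118)
t=0.040: state=(0.947, -0.116)
t=0.060: state=(0.980, -0.114)
continuing one RK4 step at a time; state shown every 50 steps (Δt=1):
t=1.000: state=(1.969, 0.012)
t=2.000: state=(2.030, 0.164)
t=3.000: state=(1.988, 0.309)
t=4.000: state=(1.941, 0.444)
t=5.000: state=(1.893, 0.571)
t=6.000: state=(1.846, 0.689)
t=7.000: state=(1.798, 0.800)
t=8.000: state=(1.751, 0.902)
t=9.000: state=(1.703, 0.998)
t=10.000: state=(1.654, 1.086)
t=11.000: state=(1.605, 1.168)
t=12.000: state=(1.555, 1.244)
t=13.000: state=(1.504, 1.313)
t=14.000: state=(1.452, 1.376)
t=15.000: state=(1.399, 1.433)
t=15.500: state=(1.371, 1.460)
compare at T: v=1.371, w=1.460

largest component: w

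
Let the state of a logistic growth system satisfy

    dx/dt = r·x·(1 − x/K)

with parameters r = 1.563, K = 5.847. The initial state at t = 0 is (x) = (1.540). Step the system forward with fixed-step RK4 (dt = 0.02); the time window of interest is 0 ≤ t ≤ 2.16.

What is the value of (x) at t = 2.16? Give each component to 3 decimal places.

(x) = (5.337)

t=0.000: state=(1.540)
step 1 (dt=0.02): k1=(1.773), k2=(1.786), k3=(1.786), k4=(1.799); state += dt/6·(k1+2k2+2k3+k4)
t=0.020: state=(1.576)
t=0.040: state=(1.612)
t=0.060: state=(1.649)
continuing one RK4 step at a time; state shown every 5 steps (Δt=0.1):
t=0.100: state=(1.724)
t=0.200: state=(1.920)
t=0.300: state=(2.126)
t=0.400: state=(2.342)
t=0.500: state=(2.564)
t=0.600: state=(2.791)
t=0.700: state=(3.019)
t=0.800: state=(3.247)
t=0.900: state=(3.470)
t=1.000: state=(3.687)
t=1.100: state=(3.895)
t=1.200: state=(4.093)
t=1.300: state=(4.278)
t=1.400: state=(4.451)
t=1.500: state=(4.610)
t=1.600: state=(4.756)
t=1.700: state=(4.888)
t=1.800: state=(5.007)
t=1.900: state=(5.113)
t=2.000: state=(5.208)
t=2.100: state=(5.291)
t=2.160: state=(5.337)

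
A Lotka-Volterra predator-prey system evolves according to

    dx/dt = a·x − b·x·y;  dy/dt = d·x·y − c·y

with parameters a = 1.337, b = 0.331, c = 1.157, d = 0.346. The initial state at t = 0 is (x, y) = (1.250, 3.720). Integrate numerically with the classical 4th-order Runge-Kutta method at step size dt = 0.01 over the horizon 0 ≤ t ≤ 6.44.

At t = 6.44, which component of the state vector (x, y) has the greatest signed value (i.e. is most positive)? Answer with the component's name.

t=0.000: state=(1.250, 3.720)
step 1 (dt=0.01): k1=(0.132, -2.695), k2=(0.138, -2.685), k3=(0.138, -2.685), k4=(0.143, -2.674); state += dt/6·(k1+2k2+2k3+k4)
t=0.010: state=(1.251, 3.693)
t=0.020: state=(1.253, 3.667)
t=0.030: state=(1.254, 3.640)
continuing one RK4 step at a time; state shown every 25 steps (Δt=0.25):
t=0.250: state=(1.317, 3.111)
t=0.500: state=(1.453, 2.625)
t=0.750: state=(1.660, 2.248)
t=1.000: state=(1.949, 1.966)
t=1.250: state=(2.334, 1.771)
t=1.500: state=(2.831, 1.656)
t=1.750: state=(3.454, 1.626)
t=2.000: state=(4.209, 1.694)
t=2.250: state=(5.073, 1.895)
t=2.500: state=(5.970, 2.288)
t=2.750: state=(6.725, 2.972)
t=3.000: state=(7.045, 4.055)
t=3.250: state=(6.635, 5.519)
t=3.500: state=(5.508, 7.016)
t=3.750: state=(4.117, 7.965)
t=4.000: state=(2.945, 8.074)
t=4.250: state=(2.151, 7.517)
t=4.500: state=(1.671, 6.628)
t=4.750: state=(1.404, 5.663)
t=5.000: state=(1.275, 4.758)
t=5.250: state=(1.243, 3.970)
t=5.500: state=(1.285, 3.315)
t=5.750: state=(1.396, 2.786)
t=6.000: state=(1.577, 2.371)
t=6.250: state=(1.835, 2.057)
t=6.440: state=(2.091, 1.878)
compare at T: x=2.091, y=1.878

largest component: x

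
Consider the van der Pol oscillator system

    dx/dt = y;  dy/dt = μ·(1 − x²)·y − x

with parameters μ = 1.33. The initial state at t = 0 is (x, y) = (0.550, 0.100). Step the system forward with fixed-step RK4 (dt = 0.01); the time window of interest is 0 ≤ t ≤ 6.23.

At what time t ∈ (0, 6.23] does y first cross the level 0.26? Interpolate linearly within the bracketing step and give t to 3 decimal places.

t=0.000: state=(0.550, 0.100)
step 1 (dt=0.01): k1=(0.100, -0.457), k2=(0.098, -0.460), k3=(0.098, -0.460), k4=(0.095, -0.463); state += dt/6·(k1+2k2+2k3+k4)
t=0.010: state=(0.551, 0.095)
t=0.020: state=(0.552, 0.091)
t=0.030: state=(0.553, 0.086)
continuing one RK4 step at a time; state shown every 25 steps (Δt=0.25):
t=0.250: state=(0.559, -0.031)
t=0.500: state=(0.532, -0.194)
t=0.750: state=(0.460, -0.391)
t=1.000: state=(0.333, -0.633)
t=1.250: state=(0.138, -0.938)
t=1.500: state=(-0.142, -1.309)
t=1.750: state=(-0.516, -1.667)
t=2.000: state=(-0.952, -1.742)
t=2.250: state=(-1.341, -1.284)
t=2.500: state=(-1.572, -0.569)
t=2.750: state=(-1.641, -0.021)
t=2.950: state=(-1.616, 0.251)
next step: t=2.960: state=(-1.613, 0.261) — y has crossed 0.26
linear interpolation between t=2.950 (0.25063) and t=2.960 (0.26130) → t≈2.959

t = 2.959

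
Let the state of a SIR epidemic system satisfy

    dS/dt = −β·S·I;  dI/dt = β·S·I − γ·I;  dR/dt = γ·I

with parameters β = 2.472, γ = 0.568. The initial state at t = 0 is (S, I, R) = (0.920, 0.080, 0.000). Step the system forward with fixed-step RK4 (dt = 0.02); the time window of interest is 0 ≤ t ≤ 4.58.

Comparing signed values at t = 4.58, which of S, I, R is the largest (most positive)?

largest component: R

t=0.000: state=(0.920, 0.080, 0.000)
step 1 (dt=0.02): k1=(-0.182, 0.136, 0.045), k2=(-0.185, 0.138, 0.046), k3=(-0.185, 0.138, 0.046), k4=(-0.187, 0.140, 0.047); state += dt/6·(k1+2k2+2k3+k4)
t=0.020: state=(0.916, 0.083, 0.001)
t=0.040: state=(0.913, 0.086, 0.002)
t=0.060: state=(0.909, 0.089, 0.003)
continuing one RK4 step at a time; state shown every 10 steps (Δt=0.2):
t=0.200: state=(0.878, 0.111, 0.011)
t=0.400: state=(0.823, 0.152, 0.026)
t=0.600: state=(0.755, 0.200, 0.046)
t=0.800: state=(0.675, 0.254, 0.071)
t=1.000: state=(0.587, 0.310, 0.103)
t=1.200: state=(0.497, 0.362, 0.142)
t=1.400: state=(0.411, 0.404, 0.185)
t=1.600: state=(0.334, 0.433, 0.233)
t=1.800: state=(0.268, 0.449, 0.283)
t=2.000: state=(0.215, 0.451, 0.334)
t=2.200: state=(0.172, 0.443, 0.385)
t=2.400: state=(0.139, 0.427, 0.434)
t=2.600: state=(0.113, 0.405, 0.482)
t=2.800: state=(0.093, 0.381, 0.526)
t=3.000: state=(0.078, 0.354, 0.568)
t=3.200: state=(0.066, 0.328, 0.607)
t=3.400: state=(0.056, 0.301, 0.643)
t=3.600: state=(0.049, 0.276, 0.675)
t=3.800: state=(0.043, 0.252, 0.705)
t=4.000: state=(0.038, 0.229, 0.733)
t=4.200: state=(0.034, 0.208, 0.758)
t=4.400: state=(0.031, 0.189, 0.780)
t=4.580: state=(0.028, 0.173, 0.799)
compare at T: S=0.028, I=0.173, R=0.799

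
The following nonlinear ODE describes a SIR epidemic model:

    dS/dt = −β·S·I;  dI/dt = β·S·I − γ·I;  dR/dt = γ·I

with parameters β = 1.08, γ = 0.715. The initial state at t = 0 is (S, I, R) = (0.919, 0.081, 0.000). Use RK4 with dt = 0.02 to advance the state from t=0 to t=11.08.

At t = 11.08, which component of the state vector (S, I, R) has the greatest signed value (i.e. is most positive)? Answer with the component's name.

t=0.000: state=(0.919, 0.081, 0.000)
step 1 (dt=0.02): k1=(-0.080, 0.022, 0.058), k2=(-0.081, 0.022, 0.058), k3=(-0.081, 0.022, 0.058), k4=(-0.081, 0.022, 0.058); state += dt/6·(k1+2k2+2k3+k4)
t=0.020: state=(0.917, 0.081, 0.001)
t=0.040: state=(0.916, 0.082, 0.002)
t=0.060: state=(0.914, 0.082, 0.004)
continuing one RK4 step at a time; state shown every 25 steps (Δt=0.5):
t=0.500: state=(0.877, 0.092, 0.031)
t=1.000: state=(0.832, 0.102, 0.066)
t=1.500: state=(0.786, 0.111, 0.104)
t=2.000: state=(0.739, 0.117, 0.144)
t=2.500: state=(0.693, 0.120, 0.187)
t=3.000: state=(0.649, 0.121, 0.230)
t=3.500: state=(0.609, 0.119, 0.273)
t=4.000: state=(0.571, 0.114, 0.314)
t=4.500: state=(0.538, 0.108, 0.354)
t=5.000: state=(0.509, 0.100, 0.391)
t=5.500: state=(0.483, 0.091, 0.425)
t=6.000: state=(0.461, 0.082, 0.456)
t=6.500: state=(0.442, 0.073, 0.484)
t=7.000: state=(0.426, 0.065, 0.509)
t=7.500: state=(0.412, 0.057, 0.531)
t=8.000: state=(0.400, 0.050, 0.550)
t=8.500: state=(0.391, 0.043, 0.566)
t=9.000: state=(0.382, 0.037, 0.581)
t=9.500: state=(0.375, 0.032, 0.593)
t=10.000: state=(0.369, 0.027, 0.603)
t=10.500: state=(0.364, 0.023, 0.612)
t=11.000: state=(0.360, 0.020, 0.620)
t=11.080: state=(0.360, 0.019, 0.621)
compare at T: S=0.360, I=0.019, R=0.621

largest component: R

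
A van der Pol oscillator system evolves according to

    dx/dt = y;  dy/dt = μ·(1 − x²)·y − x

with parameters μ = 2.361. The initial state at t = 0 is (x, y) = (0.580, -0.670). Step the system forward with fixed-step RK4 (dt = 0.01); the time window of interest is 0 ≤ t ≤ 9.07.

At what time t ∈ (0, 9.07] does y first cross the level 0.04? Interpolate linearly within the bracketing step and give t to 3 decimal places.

t = 1.415

t=0.000: state=(0.580, -0.670)
step 1 (dt=0.01): k1=(-0.670, -1.630), k2=(-0.678, -1.645), k3=(-0.678, -1.646), k4=(-0.686, -1.661); state += dt/6·(k1+2k2+2k3+k4)
t=0.010: state=(0.573, -0.686)
t=0.020: state=(0.566, -0.703)
t=0.030: state=(0.559, -0.720)
continuing one RK4 step at a time; state shown every 50 steps (Δt=0.5):
t=0.500: state=(-0.062, -2.192)
t=1.000: state=(-1.561, -2.341)
t=1.410: state=(-1.904, 0.031)
next step: t=1.420: state=(-1.904, 0.048) — y has crossed 0.04
linear interpolation between t=1.410 (0.03136) and t=1.420 (0.04794) → t≈1.415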